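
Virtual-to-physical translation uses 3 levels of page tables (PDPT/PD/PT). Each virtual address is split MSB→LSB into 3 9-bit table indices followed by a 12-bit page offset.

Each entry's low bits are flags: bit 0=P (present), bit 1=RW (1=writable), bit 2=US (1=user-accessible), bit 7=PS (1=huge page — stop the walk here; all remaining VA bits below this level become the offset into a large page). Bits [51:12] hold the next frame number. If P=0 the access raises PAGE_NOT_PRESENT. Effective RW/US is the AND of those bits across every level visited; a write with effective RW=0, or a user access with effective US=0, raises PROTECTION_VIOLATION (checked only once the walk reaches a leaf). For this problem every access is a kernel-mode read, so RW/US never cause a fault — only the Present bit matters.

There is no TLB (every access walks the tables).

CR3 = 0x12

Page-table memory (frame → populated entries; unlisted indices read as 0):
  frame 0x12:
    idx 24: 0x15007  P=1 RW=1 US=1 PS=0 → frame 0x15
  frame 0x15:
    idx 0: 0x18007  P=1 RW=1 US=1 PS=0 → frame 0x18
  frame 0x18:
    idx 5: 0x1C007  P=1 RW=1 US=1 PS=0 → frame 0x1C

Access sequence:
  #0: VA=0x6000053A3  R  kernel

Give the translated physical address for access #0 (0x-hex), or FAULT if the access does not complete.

Trace:
#0 VA=0x6000053A3 (r,kernel):
  lvl0: tbl 0x12, slot 24 ⇒ 0x15007 (P1/RW1/US1/PS0)
  lvl1: tbl 0x15, slot 0 ⇒ 0x18007 (P1/RW1/US1/PS0)
  lvl2: tbl 0x18, slot 5 ⇒ 0x1C007 (P1/RW1/US1/PS0)
  ✓ 0x1C3A3  — 3 lookups

Access #0 PA: 0x1C3A3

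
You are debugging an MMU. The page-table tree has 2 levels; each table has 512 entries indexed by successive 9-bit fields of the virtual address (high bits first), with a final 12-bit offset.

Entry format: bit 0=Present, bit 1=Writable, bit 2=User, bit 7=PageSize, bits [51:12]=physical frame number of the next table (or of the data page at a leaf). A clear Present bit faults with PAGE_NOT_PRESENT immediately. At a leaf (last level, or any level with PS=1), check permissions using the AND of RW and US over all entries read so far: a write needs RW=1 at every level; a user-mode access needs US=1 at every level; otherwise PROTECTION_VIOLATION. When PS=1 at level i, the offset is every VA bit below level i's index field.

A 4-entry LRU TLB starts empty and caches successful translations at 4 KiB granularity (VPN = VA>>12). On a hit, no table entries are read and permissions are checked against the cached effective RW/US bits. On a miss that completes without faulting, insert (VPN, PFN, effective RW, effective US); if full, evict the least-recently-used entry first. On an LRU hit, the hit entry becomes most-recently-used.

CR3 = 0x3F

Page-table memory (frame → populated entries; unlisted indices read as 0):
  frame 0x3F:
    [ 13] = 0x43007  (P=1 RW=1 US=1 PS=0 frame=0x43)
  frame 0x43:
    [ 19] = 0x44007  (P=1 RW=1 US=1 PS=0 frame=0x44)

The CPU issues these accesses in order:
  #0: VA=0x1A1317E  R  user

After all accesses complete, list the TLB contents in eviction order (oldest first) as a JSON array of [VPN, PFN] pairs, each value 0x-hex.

Per-access translation:
#0 VA=0x1A1317E (r,user):
  L0 @0x3F[13] → 0x43007  P=1,RW=1,US=1,PS=0
  L1 @0x43[19] → 0x44007  P=1,RW=1,US=1,PS=0
  → PA=0x4417E  (2 entries read)

TLB: [["0x1A13", "0x44"]]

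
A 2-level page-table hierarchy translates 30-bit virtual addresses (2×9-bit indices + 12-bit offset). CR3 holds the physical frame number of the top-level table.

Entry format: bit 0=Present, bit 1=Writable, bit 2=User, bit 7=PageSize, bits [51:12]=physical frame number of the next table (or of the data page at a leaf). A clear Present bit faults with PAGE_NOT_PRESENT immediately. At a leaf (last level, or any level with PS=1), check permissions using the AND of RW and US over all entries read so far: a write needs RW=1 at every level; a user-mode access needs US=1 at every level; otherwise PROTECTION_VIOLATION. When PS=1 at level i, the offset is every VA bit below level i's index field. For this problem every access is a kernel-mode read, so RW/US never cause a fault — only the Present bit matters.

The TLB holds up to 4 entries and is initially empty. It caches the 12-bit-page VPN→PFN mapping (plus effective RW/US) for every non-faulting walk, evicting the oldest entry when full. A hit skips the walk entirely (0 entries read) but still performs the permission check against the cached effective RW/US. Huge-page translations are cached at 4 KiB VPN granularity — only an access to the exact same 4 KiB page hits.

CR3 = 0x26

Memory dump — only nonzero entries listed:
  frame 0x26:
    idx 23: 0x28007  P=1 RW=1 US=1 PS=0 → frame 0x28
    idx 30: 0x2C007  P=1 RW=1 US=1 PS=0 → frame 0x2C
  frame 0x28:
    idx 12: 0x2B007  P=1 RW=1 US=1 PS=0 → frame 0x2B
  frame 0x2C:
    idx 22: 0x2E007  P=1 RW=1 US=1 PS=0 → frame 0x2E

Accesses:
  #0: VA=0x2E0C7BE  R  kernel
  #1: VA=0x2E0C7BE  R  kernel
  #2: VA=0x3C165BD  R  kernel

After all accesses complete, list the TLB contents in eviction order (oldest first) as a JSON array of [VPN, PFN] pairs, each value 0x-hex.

Walk each access:
#0 VA=0x2E0C7BE (r,kernel):
  lvl0: tbl 0x26, slot 23 ⇒ 0x28007 (P1/RW1/US1/PS0)
  lvl1: tbl 0x28, slot 12 ⇒ 0x2B007 (P1/RW1/US1/PS0)
  ⇒ phys 0x2B7BE  [2 reads]
#1 VA=0x2E0C7BE (r,kernel):
  TLB hit vpn=0x2E0C → PA=0x2B7BE
#2 VA=0x3C165BD (r,kernel):
  lvl0: tbl 0x26, slot 30 ⇒ 0x2C007 (P1/RW1/US1/PS0)
  lvl1: tbl 0x2C, slot 22 ⇒ 0x2E007 (P1/RW1/US1/PS0)
  ⇒ phys 0x2E5BD  [2 reads]

TLB: [["0x2E0C", "0x2B"], ["0x3C16", "0x2E"]]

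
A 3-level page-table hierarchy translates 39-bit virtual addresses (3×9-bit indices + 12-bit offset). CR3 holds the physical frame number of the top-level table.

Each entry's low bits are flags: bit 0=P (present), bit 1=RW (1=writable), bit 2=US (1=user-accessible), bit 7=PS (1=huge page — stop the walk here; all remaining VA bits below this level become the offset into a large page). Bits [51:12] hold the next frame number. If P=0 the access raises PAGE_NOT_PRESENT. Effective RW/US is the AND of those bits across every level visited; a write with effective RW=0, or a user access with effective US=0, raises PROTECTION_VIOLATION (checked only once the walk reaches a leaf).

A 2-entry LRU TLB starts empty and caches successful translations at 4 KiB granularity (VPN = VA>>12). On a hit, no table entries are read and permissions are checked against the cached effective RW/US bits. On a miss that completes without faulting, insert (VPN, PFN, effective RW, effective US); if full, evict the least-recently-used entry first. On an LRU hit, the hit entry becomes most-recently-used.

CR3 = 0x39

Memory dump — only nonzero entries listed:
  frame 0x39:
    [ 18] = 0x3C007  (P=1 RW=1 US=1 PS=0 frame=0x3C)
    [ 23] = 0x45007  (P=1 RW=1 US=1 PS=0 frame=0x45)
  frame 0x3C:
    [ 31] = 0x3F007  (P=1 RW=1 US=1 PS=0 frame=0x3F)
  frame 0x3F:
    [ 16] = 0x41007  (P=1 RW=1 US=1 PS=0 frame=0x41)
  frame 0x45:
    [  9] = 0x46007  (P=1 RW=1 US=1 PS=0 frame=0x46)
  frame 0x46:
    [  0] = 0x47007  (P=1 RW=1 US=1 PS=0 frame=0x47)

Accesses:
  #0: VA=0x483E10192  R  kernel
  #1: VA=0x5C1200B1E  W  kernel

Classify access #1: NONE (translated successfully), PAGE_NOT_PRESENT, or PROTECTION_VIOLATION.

Walk each access:
#0 VA=0x483E10192 (r,kernel):
  lvl0: tbl 0x39, slot 18 ⇒ 0x3C007 (P1/RW1/US1/PS0)
  lvl1: tbl 0x3C, slot 31 ⇒ 0x3F007 (P1/RW1/US1/PS0)
  lvl2: tbl 0x3F, slot 16 ⇒ 0x41007 (P1/RW1/US1/PS0)
  → PA=0x41192  (3 entries read)
#1 VA=0x5C1200B1E (w,kernel):
  lvl0: tbl 0x39, slot 23 ⇒ 0x45007 (P1/RW1/US1/PS0)
  lvl1: tbl 0x45, slot 9 ⇒ 0x46007 (P1/RW1/US1/PS0)
  lvl2: tbl 0x46, slot 0 ⇒ 0x47007 (P1/RW1/US1/PS0)
  → PA=0x47B1E  (3 entries read)

Access #1 fault: NONE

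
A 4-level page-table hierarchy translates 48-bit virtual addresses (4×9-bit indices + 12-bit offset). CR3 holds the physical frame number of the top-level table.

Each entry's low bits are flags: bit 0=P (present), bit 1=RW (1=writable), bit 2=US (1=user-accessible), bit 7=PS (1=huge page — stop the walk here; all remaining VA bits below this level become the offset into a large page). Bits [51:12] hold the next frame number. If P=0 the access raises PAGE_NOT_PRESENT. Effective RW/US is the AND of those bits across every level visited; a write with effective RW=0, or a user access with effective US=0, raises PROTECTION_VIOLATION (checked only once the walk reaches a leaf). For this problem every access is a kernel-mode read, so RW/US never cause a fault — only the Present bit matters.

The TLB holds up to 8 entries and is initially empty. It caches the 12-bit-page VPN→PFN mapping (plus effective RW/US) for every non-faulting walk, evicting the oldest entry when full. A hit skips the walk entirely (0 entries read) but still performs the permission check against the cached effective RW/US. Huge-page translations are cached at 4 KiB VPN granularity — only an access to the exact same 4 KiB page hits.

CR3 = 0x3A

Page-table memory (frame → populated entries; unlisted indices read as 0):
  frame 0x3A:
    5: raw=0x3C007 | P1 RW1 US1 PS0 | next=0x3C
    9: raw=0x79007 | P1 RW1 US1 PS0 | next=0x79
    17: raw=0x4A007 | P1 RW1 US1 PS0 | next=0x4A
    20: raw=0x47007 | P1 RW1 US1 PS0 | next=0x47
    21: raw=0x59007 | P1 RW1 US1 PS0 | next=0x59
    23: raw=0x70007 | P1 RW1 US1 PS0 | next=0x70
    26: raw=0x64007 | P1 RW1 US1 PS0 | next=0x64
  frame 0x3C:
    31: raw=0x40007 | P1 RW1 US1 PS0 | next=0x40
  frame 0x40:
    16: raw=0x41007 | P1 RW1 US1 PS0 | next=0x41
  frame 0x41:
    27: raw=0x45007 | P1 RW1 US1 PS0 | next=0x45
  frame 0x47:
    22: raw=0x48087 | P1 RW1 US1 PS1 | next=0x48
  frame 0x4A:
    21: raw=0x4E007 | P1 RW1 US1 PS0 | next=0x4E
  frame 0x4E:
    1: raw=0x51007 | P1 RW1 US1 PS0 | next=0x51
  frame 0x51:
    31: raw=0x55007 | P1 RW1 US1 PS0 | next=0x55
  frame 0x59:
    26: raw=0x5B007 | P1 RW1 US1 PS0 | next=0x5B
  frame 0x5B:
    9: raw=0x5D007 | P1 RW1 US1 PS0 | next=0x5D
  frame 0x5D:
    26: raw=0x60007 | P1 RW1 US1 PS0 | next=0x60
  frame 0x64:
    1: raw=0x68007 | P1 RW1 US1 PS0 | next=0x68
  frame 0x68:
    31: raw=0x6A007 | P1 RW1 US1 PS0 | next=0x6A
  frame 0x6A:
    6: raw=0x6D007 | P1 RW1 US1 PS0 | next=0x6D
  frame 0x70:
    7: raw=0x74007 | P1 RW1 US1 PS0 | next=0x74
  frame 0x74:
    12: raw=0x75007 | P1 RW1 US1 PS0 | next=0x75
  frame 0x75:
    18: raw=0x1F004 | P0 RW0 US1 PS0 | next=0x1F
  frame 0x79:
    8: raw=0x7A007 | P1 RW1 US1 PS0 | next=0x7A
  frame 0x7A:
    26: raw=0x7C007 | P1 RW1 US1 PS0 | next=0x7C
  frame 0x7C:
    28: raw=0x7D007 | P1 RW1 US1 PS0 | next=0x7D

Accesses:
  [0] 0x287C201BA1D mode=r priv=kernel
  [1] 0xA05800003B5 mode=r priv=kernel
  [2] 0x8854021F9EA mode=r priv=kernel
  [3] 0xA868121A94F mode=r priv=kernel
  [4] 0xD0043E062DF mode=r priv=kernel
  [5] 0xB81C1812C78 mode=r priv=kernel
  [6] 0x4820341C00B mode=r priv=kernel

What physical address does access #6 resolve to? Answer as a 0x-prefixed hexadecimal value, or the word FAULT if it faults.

Per-access translation:
#0 VA=0x287C201BA1D (r,kernel):
  L0 @0x3A[5] → 0x3C007  P=1,RW=1,US=1,PS=0
  L1 @0x3C[31] → 0x40007  P=1,RW=1,US=1,PS=0
  L2 @0x40[16] → 0x41007  P=1,RW=1,US=1,PS=0
  L3 @0x41[27] → 0x45007  P=1,RW=1,US=1,PS=0
  ✓ 0x45A1D  — 4 lookups
#1 VA=0xA05800003B5 (r,kernel):
  L0 @0x3A[20] → 0x47007  P=1,RW=1,US=1,PS=0
  L1 @0x47[22] → 0x48087  P=1,RW=1,US=1,PS=1
  ✓ 0x483B5 (huge @L1)  — 2 lookups
#2 VA=0x8854021F9EA (r,kernel):
  L0 @0x3A[17] → 0x4A007  P=1,RW=1,US=1,PS=0
  L1 @0x4A[21] → 0x4E007  P=1,RW=1,US=1,PS=0
  L2 @0x4E[1] → 0x51007  P=1,RW=1,US=1,PS=0
  L3 @0x51[31] → 0x55007  P=1,RW=1,US=1,PS=0
  ✓ 0x559EA  — 4 lookups
#3 VA=0xA868121A94F (r,kernel):
  L0 @0x3A[21] → 0x59007  P=1,RW=1,US=1,PS=0
  L1 @0x59[26] → 0x5B007  P=1,RW=1,US=1,PS=0
  L2 @0x5B[9] → 0x5D007  P=1,RW=1,US=1,PS=0
  L3 @0x5D[26] → 0x60007  P=1,RW=1,US=1,PS=0
  ✓ 0x6094F  — 4 lookups
#4 VA=0xD0043E062DF (r,kernel):
  L0 @0x3A[26] → 0x64007  P=1,RW=1,US=1,PS=0
  L1 @0x64[1] → 0x68007  P=1,RW=1,US=1,PS=0
  L2 @0x68[31] → 0x6A007  P=1,RW=1,US=1,PS=0
  L3 @0x6A[6] → 0x6D007  P=1,RW=1,US=1,PS=0
  ✓ 0x6D2DF  — 4 lookups
#5 VA=0xB81C1812C78 (r,kernel):
  L0 @0x3A[23] → 0x70007  P=1,RW=1,US=1,PS=0
  L1 @0x70[7] → 0x74007  P=1,RW=1,US=1,PS=0
  L2 @0x74[12] → 0x75007  P=1,RW=1,US=1,PS=0
  L3 @0x75[18] → 0x1F004  P=0,RW=0,US=1,PS=0
  → PAGE_NOT_PRESENT  (4 entries read)
#6 VA=0x4820341C00B (r,kernel):
  L0 @0x3A[9] → 0x79007  P=1,RW=1,US=1,PS=0
  L1 @0x79[8] → 0x7A007  P=1,RW=1,US=1,PS=0
  L2 @0x7A[26] → 0x7C007  P=1,RW=1,US=1,PS=0
  L3 @0x7C[28] → 0x7D007  P=1,RW=1,US=1,PS=0
  ✓ 0x7D00B  — 4 lookups

Access #6 PA: 0x7D00B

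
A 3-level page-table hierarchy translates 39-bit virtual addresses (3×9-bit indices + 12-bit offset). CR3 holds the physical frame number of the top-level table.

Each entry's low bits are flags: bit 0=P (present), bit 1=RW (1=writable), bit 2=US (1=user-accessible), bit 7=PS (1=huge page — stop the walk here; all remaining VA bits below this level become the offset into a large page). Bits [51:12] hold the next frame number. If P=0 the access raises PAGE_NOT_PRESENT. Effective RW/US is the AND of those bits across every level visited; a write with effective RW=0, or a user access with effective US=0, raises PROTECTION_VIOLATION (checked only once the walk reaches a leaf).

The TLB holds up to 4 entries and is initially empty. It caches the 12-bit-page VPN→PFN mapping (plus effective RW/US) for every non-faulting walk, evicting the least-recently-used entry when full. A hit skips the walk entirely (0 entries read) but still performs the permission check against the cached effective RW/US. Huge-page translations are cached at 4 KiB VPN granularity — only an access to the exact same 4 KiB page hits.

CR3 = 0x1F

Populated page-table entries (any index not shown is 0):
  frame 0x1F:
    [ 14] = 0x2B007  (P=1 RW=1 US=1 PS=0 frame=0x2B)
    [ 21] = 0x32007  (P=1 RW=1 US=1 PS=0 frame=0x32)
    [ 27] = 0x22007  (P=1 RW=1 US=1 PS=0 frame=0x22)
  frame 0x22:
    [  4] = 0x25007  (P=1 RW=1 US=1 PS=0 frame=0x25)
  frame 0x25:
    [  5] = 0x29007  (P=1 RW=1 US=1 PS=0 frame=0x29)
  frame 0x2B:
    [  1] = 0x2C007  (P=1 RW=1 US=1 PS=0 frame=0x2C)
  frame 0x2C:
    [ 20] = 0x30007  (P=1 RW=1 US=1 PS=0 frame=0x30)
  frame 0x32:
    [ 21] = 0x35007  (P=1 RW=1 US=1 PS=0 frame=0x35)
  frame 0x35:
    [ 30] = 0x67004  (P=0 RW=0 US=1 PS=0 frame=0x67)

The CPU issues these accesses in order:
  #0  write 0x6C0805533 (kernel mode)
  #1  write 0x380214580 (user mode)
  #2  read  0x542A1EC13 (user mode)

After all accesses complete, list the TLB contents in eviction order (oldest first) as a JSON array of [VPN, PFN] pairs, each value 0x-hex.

Walk each access:
#0 VA=0x6C0805533 (w,kernel):
  lvl0: tbl 0x1F, slot 27 ⇒ 0x22007 (P1/RW1/US1/PS0)
  lvl1: tbl 0x22, slot 4 ⇒ 0x25007 (P1/RW1/US1/PS0)
  lvl2: tbl 0x25, slot 5 ⇒ 0x29007 (P1/RW1/US1/PS0)
  ✓ 0x29533  — 3 lookups
#1 VA=0x380214580 (w,user):
  lvl0: tbl 0x1F, slot 14 ⇒ 0x2B007 (P1/RW1/US1/PS0)
  lvl1: tbl 0x2B, slot 1 ⇒ 0x2C007 (P1/RW1/US1/PS0)
  lvl2: tbl 0x2C, slot 20 ⇒ 0x30007 (P1/RW1/US1/PS0)
  ✓ 0x30580  — 3 lookups
#2 VA=0x542A1EC13 (r,user):
  lvl0: tbl 0x1F, slot 21 ⇒ 0x32007 (P1/RW1/US1/PS0)
  lvl1: tbl 0x32, slot 21 ⇒ 0x35007 (P1/RW1/US1/PS0)
  lvl2: tbl 0x35, slot 30 ⇒ 0x67004 (P0/RW0/US1/PS0)
  ⇒ fault: PAGE_NOT_PRESENT  — 3 lookups

TLB: [["0x6C0805", "0x29"], ["0x380214", "0x30"]]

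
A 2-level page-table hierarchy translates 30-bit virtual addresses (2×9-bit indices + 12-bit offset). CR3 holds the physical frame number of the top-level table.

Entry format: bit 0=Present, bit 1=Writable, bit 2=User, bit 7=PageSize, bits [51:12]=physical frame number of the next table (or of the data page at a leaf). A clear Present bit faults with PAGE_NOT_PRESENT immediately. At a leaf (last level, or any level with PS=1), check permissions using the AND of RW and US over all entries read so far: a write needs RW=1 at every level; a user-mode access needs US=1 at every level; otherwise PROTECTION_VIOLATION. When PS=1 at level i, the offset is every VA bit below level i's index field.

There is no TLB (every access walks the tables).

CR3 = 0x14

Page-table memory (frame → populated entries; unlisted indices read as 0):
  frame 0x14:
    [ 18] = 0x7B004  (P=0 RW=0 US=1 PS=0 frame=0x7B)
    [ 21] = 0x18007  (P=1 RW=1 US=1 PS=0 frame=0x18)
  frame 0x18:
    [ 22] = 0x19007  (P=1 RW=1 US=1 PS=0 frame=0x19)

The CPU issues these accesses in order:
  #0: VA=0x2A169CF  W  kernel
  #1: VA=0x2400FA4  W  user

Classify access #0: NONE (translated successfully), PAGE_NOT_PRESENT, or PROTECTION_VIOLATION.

Walk each access:
#0 VA=0x2A169CF (w,kernel):
  L0 @0x14[21] → 0x18007  P=1,RW=1,US=1,PS=0
  L1 @0x18[22] → 0x19007  P=1,RW=1,US=1,PS=0
  → PA=0x199CF  (2 entries read)
#1 VA=0x2400FA4 (w,user):
  L0 @0x14[18] → 0x7B004  P=0,RW=0,US=1,PS=0
  ✗ PAGE_NOT_PRESENT  [1 reads]

Access #0 fault: NONE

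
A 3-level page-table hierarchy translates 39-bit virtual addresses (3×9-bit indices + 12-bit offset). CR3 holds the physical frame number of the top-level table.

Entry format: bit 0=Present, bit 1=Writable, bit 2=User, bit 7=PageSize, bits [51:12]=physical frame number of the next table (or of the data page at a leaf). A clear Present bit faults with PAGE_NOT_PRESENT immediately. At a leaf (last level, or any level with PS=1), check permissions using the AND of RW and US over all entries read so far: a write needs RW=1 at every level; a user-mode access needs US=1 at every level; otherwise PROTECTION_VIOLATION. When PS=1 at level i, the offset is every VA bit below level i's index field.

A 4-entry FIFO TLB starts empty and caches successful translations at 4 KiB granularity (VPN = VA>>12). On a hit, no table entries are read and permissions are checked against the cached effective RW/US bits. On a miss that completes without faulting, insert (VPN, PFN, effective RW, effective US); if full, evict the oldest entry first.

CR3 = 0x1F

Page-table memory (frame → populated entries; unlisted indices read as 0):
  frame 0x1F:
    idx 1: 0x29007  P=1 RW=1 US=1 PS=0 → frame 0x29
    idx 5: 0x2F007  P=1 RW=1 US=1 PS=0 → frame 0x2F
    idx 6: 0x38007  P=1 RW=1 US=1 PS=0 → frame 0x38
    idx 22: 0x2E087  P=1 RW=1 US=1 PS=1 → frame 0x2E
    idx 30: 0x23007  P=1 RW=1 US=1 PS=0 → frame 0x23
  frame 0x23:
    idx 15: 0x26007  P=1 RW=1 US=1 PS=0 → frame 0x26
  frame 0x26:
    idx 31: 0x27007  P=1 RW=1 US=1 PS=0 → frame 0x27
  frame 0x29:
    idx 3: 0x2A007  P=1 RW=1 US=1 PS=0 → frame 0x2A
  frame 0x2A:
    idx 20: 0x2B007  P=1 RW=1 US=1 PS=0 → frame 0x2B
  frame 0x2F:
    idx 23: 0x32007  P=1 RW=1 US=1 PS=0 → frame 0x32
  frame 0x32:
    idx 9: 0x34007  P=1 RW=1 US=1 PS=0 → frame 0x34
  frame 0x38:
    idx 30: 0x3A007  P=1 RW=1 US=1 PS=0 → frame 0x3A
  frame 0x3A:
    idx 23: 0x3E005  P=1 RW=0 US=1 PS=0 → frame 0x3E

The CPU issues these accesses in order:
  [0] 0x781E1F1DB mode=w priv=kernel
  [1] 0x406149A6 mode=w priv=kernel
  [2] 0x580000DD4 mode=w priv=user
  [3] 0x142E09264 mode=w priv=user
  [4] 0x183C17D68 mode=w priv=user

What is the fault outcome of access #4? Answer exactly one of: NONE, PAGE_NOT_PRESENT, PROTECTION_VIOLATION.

Per-access translation:
#0 VA=0x781E1F1DB (w,kernel):
  L0 @0x1F[30] → 0x23007  P=1,RW=1,US=1,PS=0
  L1 @0x23[15] → 0x26007  P=1,RW=1,US=1,PS=0
  L2 @0x26[31] → 0x27007  P=1,RW=1,US=1,PS=0
  ✓ 0x271DB  — 3 lookups
#1 VA=0x406149A6 (w,kernel):
  L0 @0x1F[1] → 0x29007  P=1,RW=1,US=1,PS=0
  L1 @0x29[3] → 0x2A007  P=1,RW=1,US=1,PS=0
  L2 @0x2A[20] → 0x2B007  P=1,RW=1,US=1,PS=0
  ✓ 0x2B9A6  — 3 lookups
#2 VA=0x580000DD4 (w,user):
  L0 @0x1F[22] → 0x2E087  P=1,RW=1,US=1,PS=1
  ✓ 0x2EDD4 (huge @L0)  — 1 lookups
#3 VA=0x142E09264 (w,user):
  L0 @0x1F[5] → 0x2F007  P=1,RW=1,US=1,PS=0
  L1 @0x2F[23] → 0x32007  P=1,RW=1,US=1,PS=0
  L2 @0x32[9] → 0x34007  P=1,RW=1,US=1,PS=0
  ✓ 0x34264  — 3 lookups
#4 VA=0x183C17D68 (w,user):
  L0 @0x1F[6] → 0x38007  P=1,RW=1,US=1,PS=0
  L1 @0x38[30] → 0x3A007  P=1,RW=1,US=1,PS=0
  L2 @0x3A[23] → 0x3E005  P=1,RW=0,US=1,PS=0
  ⇒ fault: PROTECTION_VIOLATION  — 3 lookups

Access #4 fault: PROTECTION_VIOLATION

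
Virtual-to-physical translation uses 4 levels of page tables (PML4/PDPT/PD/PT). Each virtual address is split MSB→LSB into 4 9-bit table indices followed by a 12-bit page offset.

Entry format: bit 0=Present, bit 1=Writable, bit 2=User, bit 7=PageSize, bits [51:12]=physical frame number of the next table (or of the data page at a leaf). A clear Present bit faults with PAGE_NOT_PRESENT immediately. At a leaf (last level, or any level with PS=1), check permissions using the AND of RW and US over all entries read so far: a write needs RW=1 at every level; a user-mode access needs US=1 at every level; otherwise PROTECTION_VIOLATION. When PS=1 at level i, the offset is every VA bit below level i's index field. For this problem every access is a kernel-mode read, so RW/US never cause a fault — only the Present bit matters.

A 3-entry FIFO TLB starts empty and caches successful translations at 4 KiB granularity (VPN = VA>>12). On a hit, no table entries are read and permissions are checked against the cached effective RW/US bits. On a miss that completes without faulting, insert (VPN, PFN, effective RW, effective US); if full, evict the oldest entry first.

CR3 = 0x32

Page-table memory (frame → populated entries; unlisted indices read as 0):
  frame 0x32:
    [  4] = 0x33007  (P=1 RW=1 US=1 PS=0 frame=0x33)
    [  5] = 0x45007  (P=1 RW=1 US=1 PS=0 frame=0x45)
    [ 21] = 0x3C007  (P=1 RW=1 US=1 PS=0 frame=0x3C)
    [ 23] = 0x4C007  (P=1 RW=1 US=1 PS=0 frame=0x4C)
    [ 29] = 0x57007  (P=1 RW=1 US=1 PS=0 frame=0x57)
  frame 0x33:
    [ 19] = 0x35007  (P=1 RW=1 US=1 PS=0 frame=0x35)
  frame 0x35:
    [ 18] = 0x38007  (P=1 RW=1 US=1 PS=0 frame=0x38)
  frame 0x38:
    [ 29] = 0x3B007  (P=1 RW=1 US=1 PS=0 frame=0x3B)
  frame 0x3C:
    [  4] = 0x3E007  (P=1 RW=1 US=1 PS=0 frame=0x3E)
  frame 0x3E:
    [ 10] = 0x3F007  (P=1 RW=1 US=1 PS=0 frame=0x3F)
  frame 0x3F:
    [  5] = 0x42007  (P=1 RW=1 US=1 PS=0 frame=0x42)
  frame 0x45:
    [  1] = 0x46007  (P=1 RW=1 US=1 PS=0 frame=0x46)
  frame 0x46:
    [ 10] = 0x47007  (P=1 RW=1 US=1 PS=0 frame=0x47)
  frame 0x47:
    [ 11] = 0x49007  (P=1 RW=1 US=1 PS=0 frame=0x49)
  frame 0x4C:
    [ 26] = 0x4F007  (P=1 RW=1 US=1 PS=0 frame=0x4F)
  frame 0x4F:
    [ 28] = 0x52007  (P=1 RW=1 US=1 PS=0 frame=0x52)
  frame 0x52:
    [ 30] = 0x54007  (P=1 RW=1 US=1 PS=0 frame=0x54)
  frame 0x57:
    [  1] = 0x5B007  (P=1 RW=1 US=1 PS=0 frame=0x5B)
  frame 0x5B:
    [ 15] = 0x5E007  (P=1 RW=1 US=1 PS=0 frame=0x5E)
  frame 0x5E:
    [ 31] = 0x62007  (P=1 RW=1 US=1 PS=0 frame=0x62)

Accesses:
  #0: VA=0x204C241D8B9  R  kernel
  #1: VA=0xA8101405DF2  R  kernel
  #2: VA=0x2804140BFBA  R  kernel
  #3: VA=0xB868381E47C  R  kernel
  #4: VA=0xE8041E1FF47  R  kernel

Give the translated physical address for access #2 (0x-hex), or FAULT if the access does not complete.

Walk each access:
#0 VA=0x204C241D8B9 (r,kernel):
  [0] read 0x32 idx=4: raw=0x33007 flags P=1 W=1 U=1 S=0
  [1] read 0x33 idx=19: raw=0x35007 flags P=1 W=1 U=1 S=0
  [2] read 0x35 idx=18: raw=0x38007 flags P=1 W=1 U=1 S=0
  [3] read 0x38 idx=29: raw=0x3B007 flags P=1 W=1 U=1 S=0
  ⇒ phys 0x3B8B9  [4 reads]
#1 VA=0xA8101405DF2 (r,kernel):
  [0] read 0x32 idx=21: raw=0x3C007 flags P=1 W=1 U=1 S=0
  [1] read 0x3C idx=4: raw=0x3E007 flags P=1 W=1 U=1 S=0
  [2] read 0x3E idx=10: raw=0x3F007 flags P=1 W=1 U=1 S=0
  [3] read 0x3F idx=5: raw=0x42007 flags P=1 W=1 U=1 S=0
  ⇒ phys 0x42DF2  [4 reads]
#2 VA=0x2804140BFBA (r,kernel):
  [0] read 0x32 idx=5: raw=0x45007 flags P=1 W=1 U=1 S=0
  [1] read 0x45 idx=1: raw=0x46007 flags P=1 W=1 U=1 S=0
  [2] read 0x46 idx=10: raw=0x47007 flags P=1 W=1 U=1 S=0
  [3] read 0x47 idx=11: raw=0x49007 flags P=1 W=1 U=1 S=0
  ⇒ phys 0x49FBA  [4 reads]
#3 VA=0xB868381E47C (r,kernel):
  [0] read 0x32 idx=23: raw=0x4C007 flags P=1 W=1 U=1 S=0
  [1] read 0x4C idx=26: raw=0x4F007 flags P=1 W=1 U=1 S=0
  [2] read 0x4F idx=28: raw=0x52007 flags P=1 W=1 U=1 S=0
  [3] read 0x52 idx=30: raw=0x54007 flags P=1 W=1 U=1 S=0
  ⇒ phys 0x5447C  [4 reads]
#4 VA=0xE8041E1FF47 (r,kernel):
  [0] read 0x32 idx=29: raw=0x57007 flags P=1 W=1 U=1 S=0
  [1] read 0x57 idx=1: raw=0x5B007 flags P=1 W=1 U=1 S=0
  [2] read 0x5B idx=15: raw=0x5E007 flags P=1 W=1 U=1 S=0
  [3] read 0x5E idx=31: raw=0x62007 flags P=1 W=1 U=1 S=0
  ⇒ phys 0x62F47  [4 reads]

Access #2 PA: 0x49FBA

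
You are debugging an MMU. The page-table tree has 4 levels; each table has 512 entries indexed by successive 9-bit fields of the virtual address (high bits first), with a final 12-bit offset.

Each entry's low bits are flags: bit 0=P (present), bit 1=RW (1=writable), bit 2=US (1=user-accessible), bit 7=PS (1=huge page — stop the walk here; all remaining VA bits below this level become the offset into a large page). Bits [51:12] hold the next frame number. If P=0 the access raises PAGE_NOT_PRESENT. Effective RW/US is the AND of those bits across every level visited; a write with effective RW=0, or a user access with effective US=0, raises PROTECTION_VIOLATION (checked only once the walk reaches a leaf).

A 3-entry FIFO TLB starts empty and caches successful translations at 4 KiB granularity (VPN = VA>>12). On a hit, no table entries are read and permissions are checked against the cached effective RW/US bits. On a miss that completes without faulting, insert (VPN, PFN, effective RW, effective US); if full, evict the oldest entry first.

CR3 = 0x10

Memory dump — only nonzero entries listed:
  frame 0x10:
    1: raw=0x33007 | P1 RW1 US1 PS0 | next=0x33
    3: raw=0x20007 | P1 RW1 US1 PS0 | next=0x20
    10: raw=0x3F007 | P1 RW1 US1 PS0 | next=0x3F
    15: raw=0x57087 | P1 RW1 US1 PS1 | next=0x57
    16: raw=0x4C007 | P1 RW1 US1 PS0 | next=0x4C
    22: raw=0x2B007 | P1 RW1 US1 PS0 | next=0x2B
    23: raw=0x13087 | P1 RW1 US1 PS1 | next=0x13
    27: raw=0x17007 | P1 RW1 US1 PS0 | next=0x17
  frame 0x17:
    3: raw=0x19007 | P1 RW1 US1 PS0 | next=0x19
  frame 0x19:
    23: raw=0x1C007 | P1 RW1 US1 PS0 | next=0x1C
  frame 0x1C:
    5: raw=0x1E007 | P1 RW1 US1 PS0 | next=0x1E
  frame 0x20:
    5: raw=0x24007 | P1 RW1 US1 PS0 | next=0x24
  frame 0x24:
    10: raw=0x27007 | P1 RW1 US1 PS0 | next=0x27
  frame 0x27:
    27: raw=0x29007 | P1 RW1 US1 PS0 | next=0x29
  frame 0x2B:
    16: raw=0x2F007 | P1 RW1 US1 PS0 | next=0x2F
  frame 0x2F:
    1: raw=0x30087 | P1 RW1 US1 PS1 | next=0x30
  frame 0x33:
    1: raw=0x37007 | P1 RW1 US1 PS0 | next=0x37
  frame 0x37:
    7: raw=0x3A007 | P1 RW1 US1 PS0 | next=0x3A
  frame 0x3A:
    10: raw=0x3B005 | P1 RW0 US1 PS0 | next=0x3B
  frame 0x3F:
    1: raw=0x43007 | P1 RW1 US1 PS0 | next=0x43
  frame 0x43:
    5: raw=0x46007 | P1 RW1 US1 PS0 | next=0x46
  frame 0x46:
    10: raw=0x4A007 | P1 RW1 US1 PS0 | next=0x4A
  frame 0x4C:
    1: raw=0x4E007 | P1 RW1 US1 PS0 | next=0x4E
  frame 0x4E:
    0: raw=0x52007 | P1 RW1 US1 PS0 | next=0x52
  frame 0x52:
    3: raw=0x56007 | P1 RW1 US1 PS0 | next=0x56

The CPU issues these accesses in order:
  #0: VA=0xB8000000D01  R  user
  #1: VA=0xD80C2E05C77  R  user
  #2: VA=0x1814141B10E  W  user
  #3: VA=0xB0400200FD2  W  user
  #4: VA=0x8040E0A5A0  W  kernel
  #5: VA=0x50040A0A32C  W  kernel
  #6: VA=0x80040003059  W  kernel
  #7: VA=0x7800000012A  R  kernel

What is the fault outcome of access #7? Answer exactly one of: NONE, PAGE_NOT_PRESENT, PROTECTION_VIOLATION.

Walk each access:
#0 VA=0xB8000000D01 (r,user):
  lvl0: tbl 0x10, slot 23 ⇒ 0x13087 (P1/RW1/US1/PS1)
  ✓ 0x13D01 (huge @L0)  — 1 lookups
#1 VA=0xD80C2E05C77 (r,user):
  lvl0: tbl 0x10, slot 27 ⇒ 0x17007 (P1/RW1/US1/PS0)
  lvl1: tbl 0x17, slot 3 ⇒ 0x19007 (P1/RW1/US1/PS0)
  lvl2: tbl 0x19, slot 23 ⇒ 0x1C007 (P1/RW1/US1/PS0)
  lvl3: tbl 0x1C, slot 5 ⇒ 0x1E007 (P1/RW1/US1/PS0)
  ✓ 0x1EC77  — 4 lookups
#2 VA=0x1814141B10E (w,user):
  lvl0: tbl 0x10, slot 3 ⇒ 0x20007 (P1/RW1/US1/PS0)
  lvl1: tbl 0x20, slot 5 ⇒ 0x24007 (P1/RW1/US1/PS0)
  lvl2: tbl 0x24, slot 10 ⇒ 0x27007 (P1/RW1/US1/PS0)
  lvl3: tbl 0x27, slot 27 ⇒ 0x29007 (P1/RW1/US1/PS0)
  ✓ 0x2910E  — 4 lookups
#3 VA=0xB0400200FD2 (w,user):
  lvl0: tbl 0x10, slot 22 ⇒ 0x2B007 (P1/RW1/US1/PS0)
  lvl1: tbl 0x2B, slot 16 ⇒ 0x2F007 (P1/RW1/US1/PS0)
  lvl2: tbl 0x2F, slot 1 ⇒ 0x30087 (P1/RW1/US1/PS1)
  ✓ 0x30FD2 (huge @L2)  — 3 lookups
#4 VA=0x8040E0A5A0 (w,kernel):
  lvl0: tbl 0x10, slot 1 ⇒ 0x33007 (P1/RW1/US1/PS0)
  lvl1: tbl 0x33, slot 1 ⇒ 0x37007 (P1/RW1/US1/PS0)
  lvl2: tbl 0x37, slot 7 ⇒ 0x3A007 (P1/RW1/US1/PS0)
  lvl3: tbl 0x3A, slot 10 ⇒ 0x3B005 (P1/RW0/US1/PS0)
  ⇒ fault: PROTECTION_VIOLATION  — 4 lookups
#5 VA=0x50040A0A32C (w,kernel):
  lvl0: tbl 0x10, slot 10 ⇒ 0x3F007 (P1/RW1/US1/PS0)
  lvl1: tbl 0x3F, slot 1 ⇒ 0x43007 (P1/RW1/US1/PS0)
  lvl2: tbl 0x43, slot 5 ⇒ 0x46007 (P1/RW1/US1/PS0)
  lvl3: tbl 0x46, slot 10 ⇒ 0x4A007 (P1/RW1/US1/PS0)
  ✓ 0x4A32C  — 4 lookups
#6 VA=0x80040003059 (w,kernel):
  lvl0: tbl 0x10, slot 16 ⇒ 0x4C007 (P1/RW1/US1/PS0)
  lvl1: tbl 0x4C, slot 1 ⇒ 0x4E007 (P1/RW1/US1/PS0)
  lvl2: tbl 0x4E, slot 0 ⇒ 0x52007 (P1/RW1/US1/PS0)
  lvl3: tbl 0x52, slot 3 ⇒ 0x56007 (P1/RW1/US1/PS0)
  ✓ 0x56059  — 4 lookups
#7 VA=0x7800000012A (r,kernel):
  lvl0: tbl 0x10, slot 15 ⇒ 0x57087 (P1/RW1/US1/PS1)
  ✓ 0x5712A (huge @L0)  — 1 lookups

Access #7 fault: NONE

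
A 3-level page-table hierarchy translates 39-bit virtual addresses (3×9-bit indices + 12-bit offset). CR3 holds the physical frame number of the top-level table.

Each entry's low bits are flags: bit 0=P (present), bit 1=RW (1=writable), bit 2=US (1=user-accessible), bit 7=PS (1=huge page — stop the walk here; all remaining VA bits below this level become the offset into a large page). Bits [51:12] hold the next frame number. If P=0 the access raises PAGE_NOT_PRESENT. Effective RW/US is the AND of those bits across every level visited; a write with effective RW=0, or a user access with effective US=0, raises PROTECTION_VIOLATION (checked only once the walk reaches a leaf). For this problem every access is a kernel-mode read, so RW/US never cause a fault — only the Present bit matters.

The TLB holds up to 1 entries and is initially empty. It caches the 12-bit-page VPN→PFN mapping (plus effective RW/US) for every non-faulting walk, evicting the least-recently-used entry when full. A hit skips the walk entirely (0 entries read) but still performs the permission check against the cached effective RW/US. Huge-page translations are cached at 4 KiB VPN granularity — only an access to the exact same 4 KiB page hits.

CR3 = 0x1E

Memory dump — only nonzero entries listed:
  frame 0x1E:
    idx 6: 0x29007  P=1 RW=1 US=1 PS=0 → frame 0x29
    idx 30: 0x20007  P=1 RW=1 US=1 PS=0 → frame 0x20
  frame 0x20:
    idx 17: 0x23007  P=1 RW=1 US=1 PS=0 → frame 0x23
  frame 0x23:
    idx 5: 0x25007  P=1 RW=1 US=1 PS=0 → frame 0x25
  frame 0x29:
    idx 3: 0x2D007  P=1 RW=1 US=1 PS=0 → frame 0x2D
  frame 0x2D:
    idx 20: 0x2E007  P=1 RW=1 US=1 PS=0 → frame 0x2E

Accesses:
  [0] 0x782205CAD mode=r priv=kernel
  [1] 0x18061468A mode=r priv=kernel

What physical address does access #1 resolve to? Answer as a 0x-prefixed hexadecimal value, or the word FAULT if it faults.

Trace:
#0 VA=0x782205CAD (r,kernel):
  L0: frame=0x1E idx=30 entry=0x20007 [P=1 RW=1 US=1 PS=0]
  L1: frame=0x20 idx=17 entry=0x23007 [P=1 RW=1 US=1 PS=0]
  L2: frame=0x23 idx=5 entry=0x25007 [P=1 RW=1 US=1 PS=0]
  ✓ 0x25CAD  — 3 lookups
#1 VA=0x18061468A (r,kernel):
  L0: frame=0x1E idx=6 entry=0x29007 [P=1 RW=1 US=1 PS=0]
  L1: frame=0x29 idx=3 entry=0x2D007 [P=1 RW=1 US=1 PS=0]
  L2: frame=0x2D idx=20 entry=0x2E007 [P=1 RW=1 US=1 PS=0]
  ✓ 0x2E68A  — 3 lookups

Access #1 PA: 0x2E68A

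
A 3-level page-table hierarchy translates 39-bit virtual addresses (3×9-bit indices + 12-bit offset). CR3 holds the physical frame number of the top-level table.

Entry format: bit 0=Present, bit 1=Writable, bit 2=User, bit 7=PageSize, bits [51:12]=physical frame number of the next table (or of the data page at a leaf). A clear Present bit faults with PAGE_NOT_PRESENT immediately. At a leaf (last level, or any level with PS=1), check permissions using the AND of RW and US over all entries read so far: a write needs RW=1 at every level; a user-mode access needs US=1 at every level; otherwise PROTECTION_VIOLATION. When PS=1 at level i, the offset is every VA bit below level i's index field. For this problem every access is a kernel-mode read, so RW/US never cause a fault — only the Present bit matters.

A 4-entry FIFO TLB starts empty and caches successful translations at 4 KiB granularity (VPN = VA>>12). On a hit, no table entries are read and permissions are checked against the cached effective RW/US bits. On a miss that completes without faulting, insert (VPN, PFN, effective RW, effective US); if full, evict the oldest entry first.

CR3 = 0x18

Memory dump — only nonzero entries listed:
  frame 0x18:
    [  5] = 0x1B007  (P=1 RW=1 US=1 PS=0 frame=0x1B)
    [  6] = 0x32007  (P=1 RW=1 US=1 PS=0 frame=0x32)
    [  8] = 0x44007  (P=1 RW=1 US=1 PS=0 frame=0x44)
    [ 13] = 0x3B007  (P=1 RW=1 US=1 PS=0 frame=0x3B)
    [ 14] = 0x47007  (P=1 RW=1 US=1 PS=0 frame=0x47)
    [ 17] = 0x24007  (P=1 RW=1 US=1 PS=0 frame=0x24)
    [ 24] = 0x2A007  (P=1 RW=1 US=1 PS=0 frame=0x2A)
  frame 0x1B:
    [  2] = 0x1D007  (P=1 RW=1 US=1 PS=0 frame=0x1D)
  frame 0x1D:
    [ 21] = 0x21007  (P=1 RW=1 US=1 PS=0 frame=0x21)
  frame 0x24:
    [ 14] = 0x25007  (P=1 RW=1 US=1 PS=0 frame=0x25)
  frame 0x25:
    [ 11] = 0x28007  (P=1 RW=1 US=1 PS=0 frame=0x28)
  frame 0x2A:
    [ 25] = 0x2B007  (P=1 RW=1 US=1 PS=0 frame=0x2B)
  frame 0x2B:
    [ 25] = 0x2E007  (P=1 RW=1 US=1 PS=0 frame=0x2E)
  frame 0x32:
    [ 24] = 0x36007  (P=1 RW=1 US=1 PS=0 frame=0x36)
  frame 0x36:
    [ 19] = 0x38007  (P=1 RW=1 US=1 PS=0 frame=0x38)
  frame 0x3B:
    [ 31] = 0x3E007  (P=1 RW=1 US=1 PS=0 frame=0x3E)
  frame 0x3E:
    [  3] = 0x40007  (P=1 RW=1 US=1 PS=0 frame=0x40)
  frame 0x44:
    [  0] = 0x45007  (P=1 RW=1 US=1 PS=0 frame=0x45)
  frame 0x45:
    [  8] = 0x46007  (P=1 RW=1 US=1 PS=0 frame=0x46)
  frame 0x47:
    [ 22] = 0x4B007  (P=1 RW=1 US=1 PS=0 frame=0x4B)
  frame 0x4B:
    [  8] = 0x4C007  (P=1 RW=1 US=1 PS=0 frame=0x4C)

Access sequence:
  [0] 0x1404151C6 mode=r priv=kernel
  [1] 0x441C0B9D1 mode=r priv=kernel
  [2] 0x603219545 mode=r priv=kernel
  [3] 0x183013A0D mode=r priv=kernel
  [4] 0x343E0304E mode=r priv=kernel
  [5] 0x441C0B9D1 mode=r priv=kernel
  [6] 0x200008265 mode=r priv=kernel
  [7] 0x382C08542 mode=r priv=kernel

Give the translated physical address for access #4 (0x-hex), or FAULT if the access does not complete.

Per-access translation:
#0 VA=0x1404151C6 (r,kernel):
  [0] read 0x18 idx=5: raw=0x1B007 flags P=1 W=1 U=1 S=0
  [1] read 0x1B idx=2: raw=0x1D007 flags P=1 W=1 U=1 S=0
  [2] read 0x1D idx=21: raw=0x21007 flags P=1 W=1 U=1 S=0
  → PA=0x211C6  (3 entries read)
#1 VA=0x441C0B9D1 (r,kernel):
  [0] read 0x18 idx=17: raw=0x24007 flags P=1 W=1 U=1 S=0
  [1] read 0x24 idx=14: raw=0x25007 flags P=1 W=1 U=1 S=0
  [2] read 0x25 idx=11: raw=0x28007 flags P=1 W=1 U=1 S=0
  → PA=0x289D1  (3 entries read)
#2 VA=0x603219545 (r,kernel):
  [0] read 0x18 idx=24: raw=0x2A007 flags P=1 W=1 U=1 S=0
  [1] read 0x2A idx=25: raw=0x2B007 flags P=1 W=1 U=1 S=0
  [2] read 0x2B idx=25: raw=0x2E007 flags P=1 W=1 U=1 S=0
  → PA=0x2E545  (3 entries read)
#3 VA=0x183013A0D (r,kernel):
  [0] read 0x18 idx=6: raw=0x32007 flags P=1 W=1 U=1 S=0
  [1] read 0x32 idx=24: raw=0x36007 flags P=1 W=1 U=1 S=0
  [2] read 0x36 idx=19: raw=0x38007 flags P=1 W=1 U=1 S=0
  → PA=0x38A0D  (3 entries read)
#4 VA=0x343E0304E (r,kernel):
  [0] read 0x18 idx=13: raw=0x3B007 flags P=1 W=1 U=1 S=0
  [1] read 0x3B idx=31: raw=0x3E007 flags P=1 W=1 U=1 S=0
  [2] read 0x3E idx=3: raw=0x40007 flags P=1 W=1 U=1 S=0
  → PA=0x4004E  (3 entries read)
#5 VA=0x441C0B9D1 (r,kernel):
  TLB hit vpn=0x441C0B → PA=0x289D1
#6 VA=0x200008265 (r,kernel):
  [0] read 0x18 idx=8: raw=0x44007 flags P=1 W=1 U=1 S=0
  [1] read 0x44 idx=0: raw=0x45007 flags P=1 W=1 U=1 S=0
  [2] read 0x45 idx=8: raw=0x46007 flags P=1 W=1 U=1 S=0
  → PA=0x46265  (3 entries read)
#7 VA=0x382C08542 (r,kernel):
  [0] read 0x18 idx=14: raw=0x47007 flags P=1 W=1 U=1 S=0
  [1] read 0x47 idx=22: raw=0x4B007 flags P=1 W=1 U=1 S=0
  [2] read 0x4B idx=8: raw=0x4C007 flags P=1 W=1 U=1 S=0
  → PA=0x4C542  (3 entries read)

Access #4 PA: 0x4004E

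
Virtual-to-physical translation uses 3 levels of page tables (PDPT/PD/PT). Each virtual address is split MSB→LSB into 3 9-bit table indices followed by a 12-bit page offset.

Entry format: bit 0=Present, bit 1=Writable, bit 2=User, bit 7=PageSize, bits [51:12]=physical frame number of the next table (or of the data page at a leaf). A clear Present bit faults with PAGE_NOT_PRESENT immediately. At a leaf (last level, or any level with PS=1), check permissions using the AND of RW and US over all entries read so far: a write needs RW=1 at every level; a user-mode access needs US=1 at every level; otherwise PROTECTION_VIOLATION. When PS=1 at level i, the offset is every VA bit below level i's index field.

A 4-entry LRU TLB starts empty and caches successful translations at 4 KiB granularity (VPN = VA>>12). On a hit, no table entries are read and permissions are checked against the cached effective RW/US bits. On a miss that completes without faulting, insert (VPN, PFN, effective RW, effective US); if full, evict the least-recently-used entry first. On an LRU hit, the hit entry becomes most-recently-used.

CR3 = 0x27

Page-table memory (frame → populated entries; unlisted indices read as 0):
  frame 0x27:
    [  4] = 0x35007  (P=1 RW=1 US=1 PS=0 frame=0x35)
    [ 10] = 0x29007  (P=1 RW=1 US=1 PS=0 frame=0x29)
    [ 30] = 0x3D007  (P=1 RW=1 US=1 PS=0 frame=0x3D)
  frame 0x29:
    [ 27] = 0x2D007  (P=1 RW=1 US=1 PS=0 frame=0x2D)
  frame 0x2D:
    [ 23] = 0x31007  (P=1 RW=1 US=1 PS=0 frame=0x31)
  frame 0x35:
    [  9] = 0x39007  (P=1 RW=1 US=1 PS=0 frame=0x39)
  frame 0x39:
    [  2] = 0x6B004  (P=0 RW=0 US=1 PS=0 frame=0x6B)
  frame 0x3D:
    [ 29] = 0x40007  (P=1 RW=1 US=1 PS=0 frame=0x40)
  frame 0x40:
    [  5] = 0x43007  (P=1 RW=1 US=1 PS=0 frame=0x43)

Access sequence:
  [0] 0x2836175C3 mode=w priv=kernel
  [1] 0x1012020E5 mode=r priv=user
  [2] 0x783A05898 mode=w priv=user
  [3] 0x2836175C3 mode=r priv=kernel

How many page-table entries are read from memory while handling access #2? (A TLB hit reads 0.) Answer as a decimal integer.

Per-access translation:
#0 VA=0x2836175C3 (w,kernel):
  lvl0: tbl 0x27, slot 10 ⇒ 0x29007 (P1/RW1/US1/PS0)
  lvl1: tbl 0x29, slot 27 ⇒ 0x2D007 (P1/RW1/US1/PS0)
  lvl2: tbl 0x2D, slot 23 ⇒ 0x31007 (P1/RW1/US1/PS0)
  ✓ 0x315C3  — 3 lookups
#1 VA=0x1012020E5 (r,user):
  lvl0: tbl 0x27, slot 4 ⇒ 0x35007 (P1/RW1/US1/PS0)
  lvl1: tbl 0x35, slot 9 ⇒ 0x39007 (P1/RW1/US1/PS0)
  lvl2: tbl 0x39, slot 2 ⇒ 0x6B004 (P0/RW0/US1/PS0)
  ✗ PAGE_NOT_PRESENT  [3 reads]
#2 VA=0x783A05898 (w,user):
  lvl0: tbl 0x27, slot 30 ⇒ 0x3D007 (P1/RW1/US1/PS0)
  lvl1: tbl 0x3D, slot 29 ⇒ 0x40007 (P1/RW1/US1/PS0)
  lvl2: tbl 0x40, slot 5 ⇒ 0x43007 (P1/RW1/US1/PS0)
  ✓ 0x43898  — 3 lookups
#3 VA=0x2836175C3 (r,kernel):
  TLB hit vpn=0x283617 → PA=0x315C3

Entries read for #2: 3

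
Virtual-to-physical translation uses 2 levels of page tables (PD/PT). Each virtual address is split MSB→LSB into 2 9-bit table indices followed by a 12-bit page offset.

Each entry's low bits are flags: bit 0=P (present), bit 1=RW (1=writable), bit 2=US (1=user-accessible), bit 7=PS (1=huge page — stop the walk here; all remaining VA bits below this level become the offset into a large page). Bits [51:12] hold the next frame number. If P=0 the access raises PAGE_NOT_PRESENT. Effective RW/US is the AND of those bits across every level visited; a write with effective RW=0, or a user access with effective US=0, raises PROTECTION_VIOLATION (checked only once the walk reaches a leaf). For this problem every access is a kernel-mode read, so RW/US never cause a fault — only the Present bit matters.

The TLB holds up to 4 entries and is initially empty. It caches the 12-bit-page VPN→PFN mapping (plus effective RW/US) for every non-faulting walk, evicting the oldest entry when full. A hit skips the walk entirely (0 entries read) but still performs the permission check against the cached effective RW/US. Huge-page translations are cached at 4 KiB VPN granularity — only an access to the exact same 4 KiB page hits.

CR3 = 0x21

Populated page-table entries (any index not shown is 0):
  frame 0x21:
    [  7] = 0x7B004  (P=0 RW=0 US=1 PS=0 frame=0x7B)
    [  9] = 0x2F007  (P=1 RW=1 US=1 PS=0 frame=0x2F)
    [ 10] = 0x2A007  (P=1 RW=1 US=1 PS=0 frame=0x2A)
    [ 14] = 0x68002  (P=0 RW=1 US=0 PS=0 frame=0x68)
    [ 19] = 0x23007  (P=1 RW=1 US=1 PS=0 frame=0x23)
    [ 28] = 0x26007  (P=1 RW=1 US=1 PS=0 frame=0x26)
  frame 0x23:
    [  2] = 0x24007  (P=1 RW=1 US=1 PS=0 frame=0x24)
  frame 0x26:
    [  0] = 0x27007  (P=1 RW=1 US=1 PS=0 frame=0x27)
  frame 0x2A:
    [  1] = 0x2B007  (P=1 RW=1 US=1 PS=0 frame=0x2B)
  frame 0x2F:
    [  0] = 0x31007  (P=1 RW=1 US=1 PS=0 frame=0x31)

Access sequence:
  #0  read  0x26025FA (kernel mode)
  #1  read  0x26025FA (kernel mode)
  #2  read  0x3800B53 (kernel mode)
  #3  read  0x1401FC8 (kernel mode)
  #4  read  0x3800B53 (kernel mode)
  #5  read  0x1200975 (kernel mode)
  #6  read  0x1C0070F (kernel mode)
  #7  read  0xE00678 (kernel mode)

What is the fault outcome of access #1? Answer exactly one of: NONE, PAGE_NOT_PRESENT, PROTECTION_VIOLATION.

Walk each access:
#0 VA=0x26025FA (r,kernel):
  L0 @0x21[19] → 0x23007  P=1,RW=1,US=1,PS=0
  L1 @0x23[2] → 0x24007  P=1,RW=1,US=1,PS=0
  → PA=0x245FA  (2 entries read)
#1 VA=0x26025FA (r,kernel):
  TLB hit vpn=0x2602 → PA=0x245FA
#2 VA=0x3800B53 (r,kernel):
  L0 @0x21[28] → 0x26007  P=1,RW=1,US=1,PS=0
  L1 @0x26[0] → 0x27007  P=1,RW=1,US=1,PS=0
  → PA=0x27B53  (2 entries read)
#3 VA=0x1401FC8 (r,kernel):
  L0 @0x21[10] → 0x2A007  P=1,RW=1,US=1,PS=0
  L1 @0x2A[1] → 0x2B007  P=1,RW=1,US=1,PS=0
  → PA=0x2BFC8  (2 entries read)
#4 VA=0x3800B53 (r,kernel):
  TLB hit vpn=0x3800 → PA=0x27B53
#5 VA=0x1200975 (r,kernel):
  L0 @0x21[9] → 0x2F007  P=1,RW=1,US=1,PS=0
  L1 @0x2F[0] → 0x31007  P=1,RW=1,US=1,PS=0
  → PA=0x31975  (2 entries read)
#6 VA=0x1C0070F (r,kernel):
  L0 @0x21[14] → 0x68002  P=0,RW=1,US=0,PS=0
  ⇒ fault: PAGE_NOT_PRESENT  — 1 lookups
#7 VA=0xE00678 (r,kernel):
  L0 @0x21[7] → 0x7B004  P=0,RW=0,US=1,PS=0
  ⇒ fault: PAGE_NOT_PRESENT  — 1 lookups

Access #1 fault: NONE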